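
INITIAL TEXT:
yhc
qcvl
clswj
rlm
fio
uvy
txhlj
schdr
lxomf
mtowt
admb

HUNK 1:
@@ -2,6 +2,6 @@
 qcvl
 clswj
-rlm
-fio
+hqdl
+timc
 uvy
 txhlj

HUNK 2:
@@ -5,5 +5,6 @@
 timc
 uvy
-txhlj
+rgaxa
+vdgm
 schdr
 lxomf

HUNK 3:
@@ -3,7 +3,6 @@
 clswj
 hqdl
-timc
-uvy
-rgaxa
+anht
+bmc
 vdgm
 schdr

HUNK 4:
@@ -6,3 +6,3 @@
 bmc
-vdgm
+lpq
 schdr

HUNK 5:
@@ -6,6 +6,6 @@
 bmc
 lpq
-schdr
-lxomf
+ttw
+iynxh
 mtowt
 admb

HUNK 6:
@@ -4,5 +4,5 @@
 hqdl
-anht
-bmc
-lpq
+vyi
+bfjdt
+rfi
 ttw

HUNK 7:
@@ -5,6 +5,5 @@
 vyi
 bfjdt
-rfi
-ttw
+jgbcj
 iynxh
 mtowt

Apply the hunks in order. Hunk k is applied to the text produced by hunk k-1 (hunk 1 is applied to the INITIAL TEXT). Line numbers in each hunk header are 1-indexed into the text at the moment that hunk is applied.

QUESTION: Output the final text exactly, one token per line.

Answer: yhc
qcvl
clswj
hqdl
vyi
bfjdt
jgbcj
iynxh
mtowt
admb

Derivation:
Hunk 1: at line 2 remove [rlm,fio] add [hqdl,timc] -> 11 lines: yhc qcvl clswj hqdl timc uvy txhlj schdr lxomf mtowt admb
Hunk 2: at line 5 remove [txhlj] add [rgaxa,vdgm] -> 12 lines: yhc qcvl clswj hqdl timc uvy rgaxa vdgm schdr lxomf mtowt admb
Hunk 3: at line 3 remove [timc,uvy,rgaxa] add [anht,bmc] -> 11 lines: yhc qcvl clswj hqdl anht bmc vdgm schdr lxomf mtowt admb
Hunk 4: at line 6 remove [vdgm] add [lpq] -> 11 lines: yhc qcvl clswj hqdl anht bmc lpq schdr lxomf mtowt admb
Hunk 5: at line 6 remove [schdr,lxomf] add [ttw,iynxh] -> 11 lines: yhc qcvl clswj hqdl anht bmc lpq ttw iynxh mtowt admb
Hunk 6: at line 4 remove [anht,bmc,lpq] add [vyi,bfjdt,rfi] -> 11 lines: yhc qcvl clswj hqdl vyi bfjdt rfi ttw iynxh mtowt admb
Hunk 7: at line 5 remove [rfi,ttw] add [jgbcj] -> 10 lines: yhc qcvl clswj hqdl vyi bfjdt jgbcj iynxh mtowt admb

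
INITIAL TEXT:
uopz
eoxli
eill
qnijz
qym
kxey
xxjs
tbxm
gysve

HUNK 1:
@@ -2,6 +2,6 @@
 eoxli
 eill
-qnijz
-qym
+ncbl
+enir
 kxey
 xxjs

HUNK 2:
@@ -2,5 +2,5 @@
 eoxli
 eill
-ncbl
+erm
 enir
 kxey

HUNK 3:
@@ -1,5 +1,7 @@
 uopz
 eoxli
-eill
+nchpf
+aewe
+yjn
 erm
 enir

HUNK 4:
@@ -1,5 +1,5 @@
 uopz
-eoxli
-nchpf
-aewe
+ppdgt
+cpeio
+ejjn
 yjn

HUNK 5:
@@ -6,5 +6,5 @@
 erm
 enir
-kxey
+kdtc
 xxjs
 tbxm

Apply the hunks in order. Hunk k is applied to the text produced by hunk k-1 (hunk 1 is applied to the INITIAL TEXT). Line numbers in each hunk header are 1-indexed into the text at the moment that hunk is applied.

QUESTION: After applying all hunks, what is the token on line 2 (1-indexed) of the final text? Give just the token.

Hunk 1: at line 2 remove [qnijz,qym] add [ncbl,enir] -> 9 lines: uopz eoxli eill ncbl enir kxey xxjs tbxm gysve
Hunk 2: at line 2 remove [ncbl] add [erm] -> 9 lines: uopz eoxli eill erm enir kxey xxjs tbxm gysve
Hunk 3: at line 1 remove [eill] add [nchpf,aewe,yjn] -> 11 lines: uopz eoxli nchpf aewe yjn erm enir kxey xxjs tbxm gysve
Hunk 4: at line 1 remove [eoxli,nchpf,aewe] add [ppdgt,cpeio,ejjn] -> 11 lines: uopz ppdgt cpeio ejjn yjn erm enir kxey xxjs tbxm gysve
Hunk 5: at line 6 remove [kxey] add [kdtc] -> 11 lines: uopz ppdgt cpeio ejjn yjn erm enir kdtc xxjs tbxm gysve
Final line 2: ppdgt

Answer: ppdgt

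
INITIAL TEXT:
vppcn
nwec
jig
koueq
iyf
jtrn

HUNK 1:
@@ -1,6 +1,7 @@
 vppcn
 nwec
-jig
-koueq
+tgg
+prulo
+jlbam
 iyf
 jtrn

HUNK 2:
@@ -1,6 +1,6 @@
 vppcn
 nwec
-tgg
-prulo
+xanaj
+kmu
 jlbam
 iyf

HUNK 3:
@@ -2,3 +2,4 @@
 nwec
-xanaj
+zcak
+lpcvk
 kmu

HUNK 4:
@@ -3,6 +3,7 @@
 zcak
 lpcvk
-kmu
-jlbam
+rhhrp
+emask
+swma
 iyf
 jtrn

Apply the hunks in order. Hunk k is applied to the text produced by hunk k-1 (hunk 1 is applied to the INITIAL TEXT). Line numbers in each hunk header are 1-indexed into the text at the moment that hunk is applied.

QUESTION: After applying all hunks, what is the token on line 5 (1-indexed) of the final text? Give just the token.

Answer: rhhrp

Derivation:
Hunk 1: at line 1 remove [jig,koueq] add [tgg,prulo,jlbam] -> 7 lines: vppcn nwec tgg prulo jlbam iyf jtrn
Hunk 2: at line 1 remove [tgg,prulo] add [xanaj,kmu] -> 7 lines: vppcn nwec xanaj kmu jlbam iyf jtrn
Hunk 3: at line 2 remove [xanaj] add [zcak,lpcvk] -> 8 lines: vppcn nwec zcak lpcvk kmu jlbam iyf jtrn
Hunk 4: at line 3 remove [kmu,jlbam] add [rhhrp,emask,swma] -> 9 lines: vppcn nwec zcak lpcvk rhhrp emask swma iyf jtrn
Final line 5: rhhrp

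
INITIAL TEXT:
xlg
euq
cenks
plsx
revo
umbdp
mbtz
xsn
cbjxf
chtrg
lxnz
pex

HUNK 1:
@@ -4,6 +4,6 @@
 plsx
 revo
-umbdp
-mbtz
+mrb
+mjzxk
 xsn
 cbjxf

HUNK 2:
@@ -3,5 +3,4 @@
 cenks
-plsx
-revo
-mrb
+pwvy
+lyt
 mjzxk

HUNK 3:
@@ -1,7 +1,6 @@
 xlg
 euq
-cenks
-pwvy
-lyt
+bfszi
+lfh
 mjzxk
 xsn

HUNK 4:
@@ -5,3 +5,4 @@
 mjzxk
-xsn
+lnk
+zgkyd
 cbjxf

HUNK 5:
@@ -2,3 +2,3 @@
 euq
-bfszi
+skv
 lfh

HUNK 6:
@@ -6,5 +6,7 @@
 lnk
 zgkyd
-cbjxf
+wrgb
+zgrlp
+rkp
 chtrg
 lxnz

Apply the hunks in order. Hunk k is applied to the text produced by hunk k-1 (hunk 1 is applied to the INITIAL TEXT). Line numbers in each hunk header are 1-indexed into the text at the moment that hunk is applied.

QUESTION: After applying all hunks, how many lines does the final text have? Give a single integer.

Answer: 13

Derivation:
Hunk 1: at line 4 remove [umbdp,mbtz] add [mrb,mjzxk] -> 12 lines: xlg euq cenks plsx revo mrb mjzxk xsn cbjxf chtrg lxnz pex
Hunk 2: at line 3 remove [plsx,revo,mrb] add [pwvy,lyt] -> 11 lines: xlg euq cenks pwvy lyt mjzxk xsn cbjxf chtrg lxnz pex
Hunk 3: at line 1 remove [cenks,pwvy,lyt] add [bfszi,lfh] -> 10 lines: xlg euq bfszi lfh mjzxk xsn cbjxf chtrg lxnz pex
Hunk 4: at line 5 remove [xsn] add [lnk,zgkyd] -> 11 lines: xlg euq bfszi lfh mjzxk lnk zgkyd cbjxf chtrg lxnz pex
Hunk 5: at line 2 remove [bfszi] add [skv] -> 11 lines: xlg euq skv lfh mjzxk lnk zgkyd cbjxf chtrg lxnz pex
Hunk 6: at line 6 remove [cbjxf] add [wrgb,zgrlp,rkp] -> 13 lines: xlg euq skv lfh mjzxk lnk zgkyd wrgb zgrlp rkp chtrg lxnz pex
Final line count: 13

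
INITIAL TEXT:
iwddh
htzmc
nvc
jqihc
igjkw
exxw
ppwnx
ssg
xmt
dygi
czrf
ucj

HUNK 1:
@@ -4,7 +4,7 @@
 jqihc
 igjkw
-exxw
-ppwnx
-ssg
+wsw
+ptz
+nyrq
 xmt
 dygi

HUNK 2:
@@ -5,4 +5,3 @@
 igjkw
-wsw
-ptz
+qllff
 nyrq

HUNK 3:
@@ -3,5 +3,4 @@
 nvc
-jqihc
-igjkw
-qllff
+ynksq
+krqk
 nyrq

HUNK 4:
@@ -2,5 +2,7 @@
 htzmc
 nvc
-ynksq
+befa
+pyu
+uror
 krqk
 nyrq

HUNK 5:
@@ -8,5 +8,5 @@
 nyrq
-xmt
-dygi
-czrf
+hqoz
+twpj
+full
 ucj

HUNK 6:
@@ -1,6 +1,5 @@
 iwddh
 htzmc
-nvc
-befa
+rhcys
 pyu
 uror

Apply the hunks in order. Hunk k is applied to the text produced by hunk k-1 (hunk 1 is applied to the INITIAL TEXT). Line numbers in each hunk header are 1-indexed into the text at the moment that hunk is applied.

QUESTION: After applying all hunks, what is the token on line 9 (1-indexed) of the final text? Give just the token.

Answer: twpj

Derivation:
Hunk 1: at line 4 remove [exxw,ppwnx,ssg] add [wsw,ptz,nyrq] -> 12 lines: iwddh htzmc nvc jqihc igjkw wsw ptz nyrq xmt dygi czrf ucj
Hunk 2: at line 5 remove [wsw,ptz] add [qllff] -> 11 lines: iwddh htzmc nvc jqihc igjkw qllff nyrq xmt dygi czrf ucj
Hunk 3: at line 3 remove [jqihc,igjkw,qllff] add [ynksq,krqk] -> 10 lines: iwddh htzmc nvc ynksq krqk nyrq xmt dygi czrf ucj
Hunk 4: at line 2 remove [ynksq] add [befa,pyu,uror] -> 12 lines: iwddh htzmc nvc befa pyu uror krqk nyrq xmt dygi czrf ucj
Hunk 5: at line 8 remove [xmt,dygi,czrf] add [hqoz,twpj,full] -> 12 lines: iwddh htzmc nvc befa pyu uror krqk nyrq hqoz twpj full ucj
Hunk 6: at line 1 remove [nvc,befa] add [rhcys] -> 11 lines: iwddh htzmc rhcys pyu uror krqk nyrq hqoz twpj full ucj
Final line 9: twpj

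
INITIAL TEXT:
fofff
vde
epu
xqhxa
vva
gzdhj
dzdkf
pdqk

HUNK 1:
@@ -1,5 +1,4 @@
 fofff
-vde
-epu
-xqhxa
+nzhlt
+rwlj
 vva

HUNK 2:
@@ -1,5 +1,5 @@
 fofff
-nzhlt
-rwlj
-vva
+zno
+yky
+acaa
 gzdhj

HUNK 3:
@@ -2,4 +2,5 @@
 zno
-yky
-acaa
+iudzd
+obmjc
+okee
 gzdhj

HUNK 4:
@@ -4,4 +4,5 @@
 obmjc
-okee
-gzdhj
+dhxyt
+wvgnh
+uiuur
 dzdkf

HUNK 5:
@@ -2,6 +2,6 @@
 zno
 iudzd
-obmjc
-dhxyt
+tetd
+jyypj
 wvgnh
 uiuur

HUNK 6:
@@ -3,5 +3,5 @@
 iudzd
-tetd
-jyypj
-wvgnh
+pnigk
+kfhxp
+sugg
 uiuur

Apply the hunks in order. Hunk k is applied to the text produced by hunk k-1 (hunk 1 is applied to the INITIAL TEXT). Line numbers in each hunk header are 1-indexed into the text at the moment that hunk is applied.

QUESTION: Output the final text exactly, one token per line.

Answer: fofff
zno
iudzd
pnigk
kfhxp
sugg
uiuur
dzdkf
pdqk

Derivation:
Hunk 1: at line 1 remove [vde,epu,xqhxa] add [nzhlt,rwlj] -> 7 lines: fofff nzhlt rwlj vva gzdhj dzdkf pdqk
Hunk 2: at line 1 remove [nzhlt,rwlj,vva] add [zno,yky,acaa] -> 7 lines: fofff zno yky acaa gzdhj dzdkf pdqk
Hunk 3: at line 2 remove [yky,acaa] add [iudzd,obmjc,okee] -> 8 lines: fofff zno iudzd obmjc okee gzdhj dzdkf pdqk
Hunk 4: at line 4 remove [okee,gzdhj] add [dhxyt,wvgnh,uiuur] -> 9 lines: fofff zno iudzd obmjc dhxyt wvgnh uiuur dzdkf pdqk
Hunk 5: at line 2 remove [obmjc,dhxyt] add [tetd,jyypj] -> 9 lines: fofff zno iudzd tetd jyypj wvgnh uiuur dzdkf pdqk
Hunk 6: at line 3 remove [tetd,jyypj,wvgnh] add [pnigk,kfhxp,sugg] -> 9 lines: fofff zno iudzd pnigk kfhxp sugg uiuur dzdkf pdqk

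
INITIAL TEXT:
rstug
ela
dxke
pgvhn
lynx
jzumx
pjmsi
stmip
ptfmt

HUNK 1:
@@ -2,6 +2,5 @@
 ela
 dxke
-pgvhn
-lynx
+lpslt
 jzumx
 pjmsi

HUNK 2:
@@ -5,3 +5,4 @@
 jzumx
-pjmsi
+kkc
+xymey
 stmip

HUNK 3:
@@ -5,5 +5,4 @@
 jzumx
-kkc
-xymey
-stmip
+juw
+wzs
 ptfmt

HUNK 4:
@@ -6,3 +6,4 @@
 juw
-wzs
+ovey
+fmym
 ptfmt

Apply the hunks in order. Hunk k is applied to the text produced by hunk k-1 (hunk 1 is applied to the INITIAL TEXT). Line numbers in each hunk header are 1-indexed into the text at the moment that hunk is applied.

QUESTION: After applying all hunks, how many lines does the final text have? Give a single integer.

Answer: 9

Derivation:
Hunk 1: at line 2 remove [pgvhn,lynx] add [lpslt] -> 8 lines: rstug ela dxke lpslt jzumx pjmsi stmip ptfmt
Hunk 2: at line 5 remove [pjmsi] add [kkc,xymey] -> 9 lines: rstug ela dxke lpslt jzumx kkc xymey stmip ptfmt
Hunk 3: at line 5 remove [kkc,xymey,stmip] add [juw,wzs] -> 8 lines: rstug ela dxke lpslt jzumx juw wzs ptfmt
Hunk 4: at line 6 remove [wzs] add [ovey,fmym] -> 9 lines: rstug ela dxke lpslt jzumx juw ovey fmym ptfmt
Final line count: 9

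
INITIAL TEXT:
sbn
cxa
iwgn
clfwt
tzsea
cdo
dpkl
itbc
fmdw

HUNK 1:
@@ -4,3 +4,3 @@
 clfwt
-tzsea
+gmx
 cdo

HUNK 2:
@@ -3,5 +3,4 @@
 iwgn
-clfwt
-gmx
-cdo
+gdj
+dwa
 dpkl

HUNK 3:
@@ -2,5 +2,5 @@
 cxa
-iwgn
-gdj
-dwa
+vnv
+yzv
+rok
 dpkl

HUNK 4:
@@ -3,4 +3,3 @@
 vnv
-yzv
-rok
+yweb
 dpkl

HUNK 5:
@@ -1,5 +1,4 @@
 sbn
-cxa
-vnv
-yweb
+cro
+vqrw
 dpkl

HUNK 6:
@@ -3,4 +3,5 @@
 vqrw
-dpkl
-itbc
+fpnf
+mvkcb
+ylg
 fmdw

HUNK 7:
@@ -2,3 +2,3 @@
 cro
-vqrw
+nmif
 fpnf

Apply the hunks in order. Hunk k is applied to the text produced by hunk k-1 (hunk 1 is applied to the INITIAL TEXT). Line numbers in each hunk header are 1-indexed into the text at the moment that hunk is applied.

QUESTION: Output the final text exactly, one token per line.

Hunk 1: at line 4 remove [tzsea] add [gmx] -> 9 lines: sbn cxa iwgn clfwt gmx cdo dpkl itbc fmdw
Hunk 2: at line 3 remove [clfwt,gmx,cdo] add [gdj,dwa] -> 8 lines: sbn cxa iwgn gdj dwa dpkl itbc fmdw
Hunk 3: at line 2 remove [iwgn,gdj,dwa] add [vnv,yzv,rok] -> 8 lines: sbn cxa vnv yzv rok dpkl itbc fmdw
Hunk 4: at line 3 remove [yzv,rok] add [yweb] -> 7 lines: sbn cxa vnv yweb dpkl itbc fmdw
Hunk 5: at line 1 remove [cxa,vnv,yweb] add [cro,vqrw] -> 6 lines: sbn cro vqrw dpkl itbc fmdw
Hunk 6: at line 3 remove [dpkl,itbc] add [fpnf,mvkcb,ylg] -> 7 lines: sbn cro vqrw fpnf mvkcb ylg fmdw
Hunk 7: at line 2 remove [vqrw] add [nmif] -> 7 lines: sbn cro nmif fpnf mvkcb ylg fmdw

Answer: sbn
cro
nmif
fpnf
mvkcb
ylg
fmdw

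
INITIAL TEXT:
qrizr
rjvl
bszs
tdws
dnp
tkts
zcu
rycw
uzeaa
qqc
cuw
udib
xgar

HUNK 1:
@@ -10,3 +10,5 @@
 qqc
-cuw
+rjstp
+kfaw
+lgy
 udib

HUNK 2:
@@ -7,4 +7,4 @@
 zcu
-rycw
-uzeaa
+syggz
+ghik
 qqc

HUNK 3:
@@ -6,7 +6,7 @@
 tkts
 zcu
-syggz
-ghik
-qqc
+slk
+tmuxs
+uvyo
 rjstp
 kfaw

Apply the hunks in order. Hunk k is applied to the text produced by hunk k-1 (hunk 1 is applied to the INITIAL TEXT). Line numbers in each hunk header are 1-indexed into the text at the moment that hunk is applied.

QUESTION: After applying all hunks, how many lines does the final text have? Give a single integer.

Answer: 15

Derivation:
Hunk 1: at line 10 remove [cuw] add [rjstp,kfaw,lgy] -> 15 lines: qrizr rjvl bszs tdws dnp tkts zcu rycw uzeaa qqc rjstp kfaw lgy udib xgar
Hunk 2: at line 7 remove [rycw,uzeaa] add [syggz,ghik] -> 15 lines: qrizr rjvl bszs tdws dnp tkts zcu syggz ghik qqc rjstp kfaw lgy udib xgar
Hunk 3: at line 6 remove [syggz,ghik,qqc] add [slk,tmuxs,uvyo] -> 15 lines: qrizr rjvl bszs tdws dnp tkts zcu slk tmuxs uvyo rjstp kfaw lgy udib xgar
Final line count: 15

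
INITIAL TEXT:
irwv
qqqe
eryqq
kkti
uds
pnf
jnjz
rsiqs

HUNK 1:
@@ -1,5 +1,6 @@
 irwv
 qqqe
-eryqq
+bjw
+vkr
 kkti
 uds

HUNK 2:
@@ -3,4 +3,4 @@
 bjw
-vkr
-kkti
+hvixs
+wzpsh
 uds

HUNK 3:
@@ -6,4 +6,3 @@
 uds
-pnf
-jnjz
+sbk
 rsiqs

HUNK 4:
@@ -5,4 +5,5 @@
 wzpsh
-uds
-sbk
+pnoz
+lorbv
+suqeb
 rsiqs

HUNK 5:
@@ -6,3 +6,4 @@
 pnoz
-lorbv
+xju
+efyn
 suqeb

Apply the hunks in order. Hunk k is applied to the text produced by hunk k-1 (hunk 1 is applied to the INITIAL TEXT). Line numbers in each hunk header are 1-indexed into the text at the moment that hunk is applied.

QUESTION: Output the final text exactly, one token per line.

Answer: irwv
qqqe
bjw
hvixs
wzpsh
pnoz
xju
efyn
suqeb
rsiqs

Derivation:
Hunk 1: at line 1 remove [eryqq] add [bjw,vkr] -> 9 lines: irwv qqqe bjw vkr kkti uds pnf jnjz rsiqs
Hunk 2: at line 3 remove [vkr,kkti] add [hvixs,wzpsh] -> 9 lines: irwv qqqe bjw hvixs wzpsh uds pnf jnjz rsiqs
Hunk 3: at line 6 remove [pnf,jnjz] add [sbk] -> 8 lines: irwv qqqe bjw hvixs wzpsh uds sbk rsiqs
Hunk 4: at line 5 remove [uds,sbk] add [pnoz,lorbv,suqeb] -> 9 lines: irwv qqqe bjw hvixs wzpsh pnoz lorbv suqeb rsiqs
Hunk 5: at line 6 remove [lorbv] add [xju,efyn] -> 10 lines: irwv qqqe bjw hvixs wzpsh pnoz xju efyn suqeb rsiqs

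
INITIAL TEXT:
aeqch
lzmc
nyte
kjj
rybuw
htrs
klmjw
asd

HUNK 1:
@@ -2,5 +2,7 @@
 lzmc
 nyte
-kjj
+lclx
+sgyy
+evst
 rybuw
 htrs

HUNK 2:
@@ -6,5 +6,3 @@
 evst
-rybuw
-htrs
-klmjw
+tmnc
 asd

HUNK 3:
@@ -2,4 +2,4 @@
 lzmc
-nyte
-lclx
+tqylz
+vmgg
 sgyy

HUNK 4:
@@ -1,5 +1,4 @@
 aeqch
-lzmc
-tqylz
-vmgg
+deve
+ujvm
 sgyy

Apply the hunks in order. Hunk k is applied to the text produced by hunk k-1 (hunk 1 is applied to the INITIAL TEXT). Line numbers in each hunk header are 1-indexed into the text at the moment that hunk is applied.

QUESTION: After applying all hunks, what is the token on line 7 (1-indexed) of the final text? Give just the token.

Answer: asd

Derivation:
Hunk 1: at line 2 remove [kjj] add [lclx,sgyy,evst] -> 10 lines: aeqch lzmc nyte lclx sgyy evst rybuw htrs klmjw asd
Hunk 2: at line 6 remove [rybuw,htrs,klmjw] add [tmnc] -> 8 lines: aeqch lzmc nyte lclx sgyy evst tmnc asd
Hunk 3: at line 2 remove [nyte,lclx] add [tqylz,vmgg] -> 8 lines: aeqch lzmc tqylz vmgg sgyy evst tmnc asd
Hunk 4: at line 1 remove [lzmc,tqylz,vmgg] add [deve,ujvm] -> 7 lines: aeqch deve ujvm sgyy evst tmnc asd
Final line 7: asd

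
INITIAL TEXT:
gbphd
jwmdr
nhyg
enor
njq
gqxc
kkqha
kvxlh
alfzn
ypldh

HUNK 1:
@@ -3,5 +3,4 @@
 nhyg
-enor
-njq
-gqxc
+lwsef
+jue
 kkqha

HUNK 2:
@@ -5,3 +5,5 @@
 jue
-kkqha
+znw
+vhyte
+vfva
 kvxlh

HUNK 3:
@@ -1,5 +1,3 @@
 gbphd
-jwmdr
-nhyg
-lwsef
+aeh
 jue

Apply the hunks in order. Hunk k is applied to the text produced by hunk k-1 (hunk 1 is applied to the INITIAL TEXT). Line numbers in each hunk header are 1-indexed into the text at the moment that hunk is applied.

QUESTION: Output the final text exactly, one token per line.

Answer: gbphd
aeh
jue
znw
vhyte
vfva
kvxlh
alfzn
ypldh

Derivation:
Hunk 1: at line 3 remove [enor,njq,gqxc] add [lwsef,jue] -> 9 lines: gbphd jwmdr nhyg lwsef jue kkqha kvxlh alfzn ypldh
Hunk 2: at line 5 remove [kkqha] add [znw,vhyte,vfva] -> 11 lines: gbphd jwmdr nhyg lwsef jue znw vhyte vfva kvxlh alfzn ypldh
Hunk 3: at line 1 remove [jwmdr,nhyg,lwsef] add [aeh] -> 9 lines: gbphd aeh jue znw vhyte vfva kvxlh alfzn ypldh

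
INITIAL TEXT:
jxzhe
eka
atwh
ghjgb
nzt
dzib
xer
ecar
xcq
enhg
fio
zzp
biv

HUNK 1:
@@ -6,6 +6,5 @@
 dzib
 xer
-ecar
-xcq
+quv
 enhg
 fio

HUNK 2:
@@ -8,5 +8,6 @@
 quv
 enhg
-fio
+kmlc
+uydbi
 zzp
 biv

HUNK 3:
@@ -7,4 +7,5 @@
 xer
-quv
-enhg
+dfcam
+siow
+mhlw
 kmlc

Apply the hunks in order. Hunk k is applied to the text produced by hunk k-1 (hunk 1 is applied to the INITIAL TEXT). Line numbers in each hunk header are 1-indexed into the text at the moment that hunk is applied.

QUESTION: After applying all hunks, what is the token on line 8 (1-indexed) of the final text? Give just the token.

Hunk 1: at line 6 remove [ecar,xcq] add [quv] -> 12 lines: jxzhe eka atwh ghjgb nzt dzib xer quv enhg fio zzp biv
Hunk 2: at line 8 remove [fio] add [kmlc,uydbi] -> 13 lines: jxzhe eka atwh ghjgb nzt dzib xer quv enhg kmlc uydbi zzp biv
Hunk 3: at line 7 remove [quv,enhg] add [dfcam,siow,mhlw] -> 14 lines: jxzhe eka atwh ghjgb nzt dzib xer dfcam siow mhlw kmlc uydbi zzp biv
Final line 8: dfcam

Answer: dfcam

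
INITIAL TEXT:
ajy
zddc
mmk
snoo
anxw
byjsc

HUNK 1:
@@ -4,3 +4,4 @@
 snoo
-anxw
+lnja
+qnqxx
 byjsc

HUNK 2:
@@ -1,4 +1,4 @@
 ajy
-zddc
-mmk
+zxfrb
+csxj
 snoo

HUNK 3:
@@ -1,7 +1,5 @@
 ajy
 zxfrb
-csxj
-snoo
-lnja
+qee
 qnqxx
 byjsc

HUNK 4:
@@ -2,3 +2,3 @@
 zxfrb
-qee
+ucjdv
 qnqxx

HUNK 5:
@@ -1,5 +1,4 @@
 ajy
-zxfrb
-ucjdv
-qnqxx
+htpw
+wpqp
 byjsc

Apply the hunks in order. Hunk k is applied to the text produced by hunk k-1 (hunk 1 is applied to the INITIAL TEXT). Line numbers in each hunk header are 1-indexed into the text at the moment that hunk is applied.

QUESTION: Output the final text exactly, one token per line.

Hunk 1: at line 4 remove [anxw] add [lnja,qnqxx] -> 7 lines: ajy zddc mmk snoo lnja qnqxx byjsc
Hunk 2: at line 1 remove [zddc,mmk] add [zxfrb,csxj] -> 7 lines: ajy zxfrb csxj snoo lnja qnqxx byjsc
Hunk 3: at line 1 remove [csxj,snoo,lnja] add [qee] -> 5 lines: ajy zxfrb qee qnqxx byjsc
Hunk 4: at line 2 remove [qee] add [ucjdv] -> 5 lines: ajy zxfrb ucjdv qnqxx byjsc
Hunk 5: at line 1 remove [zxfrb,ucjdv,qnqxx] add [htpw,wpqp] -> 4 lines: ajy htpw wpqp byjsc

Answer: ajy
htpw
wpqp
byjsc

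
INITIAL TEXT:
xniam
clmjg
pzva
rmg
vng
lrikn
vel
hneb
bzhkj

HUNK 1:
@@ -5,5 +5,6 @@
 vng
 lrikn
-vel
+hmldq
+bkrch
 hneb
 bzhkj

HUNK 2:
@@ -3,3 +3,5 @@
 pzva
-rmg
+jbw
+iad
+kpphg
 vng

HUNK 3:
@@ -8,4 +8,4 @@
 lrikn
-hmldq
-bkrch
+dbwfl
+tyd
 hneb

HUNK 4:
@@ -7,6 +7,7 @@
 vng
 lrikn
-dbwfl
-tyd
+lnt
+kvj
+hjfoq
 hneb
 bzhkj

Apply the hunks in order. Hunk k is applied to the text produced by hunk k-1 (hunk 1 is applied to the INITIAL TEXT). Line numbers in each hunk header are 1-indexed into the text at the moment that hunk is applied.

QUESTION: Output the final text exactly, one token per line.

Answer: xniam
clmjg
pzva
jbw
iad
kpphg
vng
lrikn
lnt
kvj
hjfoq
hneb
bzhkj

Derivation:
Hunk 1: at line 5 remove [vel] add [hmldq,bkrch] -> 10 lines: xniam clmjg pzva rmg vng lrikn hmldq bkrch hneb bzhkj
Hunk 2: at line 3 remove [rmg] add [jbw,iad,kpphg] -> 12 lines: xniam clmjg pzva jbw iad kpphg vng lrikn hmldq bkrch hneb bzhkj
Hunk 3: at line 8 remove [hmldq,bkrch] add [dbwfl,tyd] -> 12 lines: xniam clmjg pzva jbw iad kpphg vng lrikn dbwfl tyd hneb bzhkj
Hunk 4: at line 7 remove [dbwfl,tyd] add [lnt,kvj,hjfoq] -> 13 lines: xniam clmjg pzva jbw iad kpphg vng lrikn lnt kvj hjfoq hneb bzhkj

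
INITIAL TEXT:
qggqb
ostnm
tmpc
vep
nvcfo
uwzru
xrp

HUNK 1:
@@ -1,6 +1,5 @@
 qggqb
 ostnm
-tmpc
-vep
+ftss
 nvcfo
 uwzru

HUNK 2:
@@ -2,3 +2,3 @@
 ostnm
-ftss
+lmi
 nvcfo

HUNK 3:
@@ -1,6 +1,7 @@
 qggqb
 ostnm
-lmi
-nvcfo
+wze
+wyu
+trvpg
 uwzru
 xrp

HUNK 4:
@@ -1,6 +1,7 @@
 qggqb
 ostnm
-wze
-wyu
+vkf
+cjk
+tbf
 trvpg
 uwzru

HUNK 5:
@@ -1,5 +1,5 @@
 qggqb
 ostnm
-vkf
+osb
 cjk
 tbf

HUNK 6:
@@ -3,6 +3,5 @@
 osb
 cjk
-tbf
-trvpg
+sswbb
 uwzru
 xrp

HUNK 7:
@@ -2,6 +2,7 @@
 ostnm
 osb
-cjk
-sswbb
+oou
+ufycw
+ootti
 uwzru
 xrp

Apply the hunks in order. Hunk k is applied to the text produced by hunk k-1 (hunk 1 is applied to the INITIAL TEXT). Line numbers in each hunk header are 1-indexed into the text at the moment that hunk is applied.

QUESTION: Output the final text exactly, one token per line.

Answer: qggqb
ostnm
osb
oou
ufycw
ootti
uwzru
xrp

Derivation:
Hunk 1: at line 1 remove [tmpc,vep] add [ftss] -> 6 lines: qggqb ostnm ftss nvcfo uwzru xrp
Hunk 2: at line 2 remove [ftss] add [lmi] -> 6 lines: qggqb ostnm lmi nvcfo uwzru xrp
Hunk 3: at line 1 remove [lmi,nvcfo] add [wze,wyu,trvpg] -> 7 lines: qggqb ostnm wze wyu trvpg uwzru xrp
Hunk 4: at line 1 remove [wze,wyu] add [vkf,cjk,tbf] -> 8 lines: qggqb ostnm vkf cjk tbf trvpg uwzru xrp
Hunk 5: at line 1 remove [vkf] add [osb] -> 8 lines: qggqb ostnm osb cjk tbf trvpg uwzru xrp
Hunk 6: at line 3 remove [tbf,trvpg] add [sswbb] -> 7 lines: qggqb ostnm osb cjk sswbb uwzru xrp
Hunk 7: at line 2 remove [cjk,sswbb] add [oou,ufycw,ootti] -> 8 lines: qggqb ostnm osb oou ufycw ootti uwzru xrp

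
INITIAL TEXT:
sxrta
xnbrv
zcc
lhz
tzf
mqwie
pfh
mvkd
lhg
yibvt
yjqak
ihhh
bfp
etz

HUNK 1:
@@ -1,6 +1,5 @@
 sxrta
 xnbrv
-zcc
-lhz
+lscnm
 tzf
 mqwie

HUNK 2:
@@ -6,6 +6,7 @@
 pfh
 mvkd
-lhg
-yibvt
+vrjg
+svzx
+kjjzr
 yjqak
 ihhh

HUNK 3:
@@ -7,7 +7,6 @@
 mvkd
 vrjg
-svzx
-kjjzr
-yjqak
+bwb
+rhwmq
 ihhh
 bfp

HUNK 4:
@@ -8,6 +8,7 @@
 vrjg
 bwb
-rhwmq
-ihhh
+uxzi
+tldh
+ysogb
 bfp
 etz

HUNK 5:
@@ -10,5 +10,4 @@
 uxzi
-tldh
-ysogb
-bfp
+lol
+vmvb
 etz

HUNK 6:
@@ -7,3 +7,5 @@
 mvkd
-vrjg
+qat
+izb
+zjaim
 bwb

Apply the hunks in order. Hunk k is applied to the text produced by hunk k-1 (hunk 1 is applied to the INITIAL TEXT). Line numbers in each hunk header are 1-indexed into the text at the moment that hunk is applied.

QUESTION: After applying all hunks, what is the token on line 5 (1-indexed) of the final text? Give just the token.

Hunk 1: at line 1 remove [zcc,lhz] add [lscnm] -> 13 lines: sxrta xnbrv lscnm tzf mqwie pfh mvkd lhg yibvt yjqak ihhh bfp etz
Hunk 2: at line 6 remove [lhg,yibvt] add [vrjg,svzx,kjjzr] -> 14 lines: sxrta xnbrv lscnm tzf mqwie pfh mvkd vrjg svzx kjjzr yjqak ihhh bfp etz
Hunk 3: at line 7 remove [svzx,kjjzr,yjqak] add [bwb,rhwmq] -> 13 lines: sxrta xnbrv lscnm tzf mqwie pfh mvkd vrjg bwb rhwmq ihhh bfp etz
Hunk 4: at line 8 remove [rhwmq,ihhh] add [uxzi,tldh,ysogb] -> 14 lines: sxrta xnbrv lscnm tzf mqwie pfh mvkd vrjg bwb uxzi tldh ysogb bfp etz
Hunk 5: at line 10 remove [tldh,ysogb,bfp] add [lol,vmvb] -> 13 lines: sxrta xnbrv lscnm tzf mqwie pfh mvkd vrjg bwb uxzi lol vmvb etz
Hunk 6: at line 7 remove [vrjg] add [qat,izb,zjaim] -> 15 lines: sxrta xnbrv lscnm tzf mqwie pfh mvkd qat izb zjaim bwb uxzi lol vmvb etz
Final line 5: mqwie

Answer: mqwie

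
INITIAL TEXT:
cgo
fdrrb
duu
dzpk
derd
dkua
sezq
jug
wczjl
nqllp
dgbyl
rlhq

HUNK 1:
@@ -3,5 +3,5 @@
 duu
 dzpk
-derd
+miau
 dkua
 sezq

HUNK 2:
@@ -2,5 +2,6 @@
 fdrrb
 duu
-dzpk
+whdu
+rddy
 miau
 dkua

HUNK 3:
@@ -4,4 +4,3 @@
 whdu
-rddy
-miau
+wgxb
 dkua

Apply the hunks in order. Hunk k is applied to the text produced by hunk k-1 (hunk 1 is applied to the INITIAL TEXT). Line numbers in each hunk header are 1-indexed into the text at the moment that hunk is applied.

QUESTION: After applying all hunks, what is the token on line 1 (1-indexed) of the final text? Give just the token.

Answer: cgo

Derivation:
Hunk 1: at line 3 remove [derd] add [miau] -> 12 lines: cgo fdrrb duu dzpk miau dkua sezq jug wczjl nqllp dgbyl rlhq
Hunk 2: at line 2 remove [dzpk] add [whdu,rddy] -> 13 lines: cgo fdrrb duu whdu rddy miau dkua sezq jug wczjl nqllp dgbyl rlhq
Hunk 3: at line 4 remove [rddy,miau] add [wgxb] -> 12 lines: cgo fdrrb duu whdu wgxb dkua sezq jug wczjl nqllp dgbyl rlhq
Final line 1: cgo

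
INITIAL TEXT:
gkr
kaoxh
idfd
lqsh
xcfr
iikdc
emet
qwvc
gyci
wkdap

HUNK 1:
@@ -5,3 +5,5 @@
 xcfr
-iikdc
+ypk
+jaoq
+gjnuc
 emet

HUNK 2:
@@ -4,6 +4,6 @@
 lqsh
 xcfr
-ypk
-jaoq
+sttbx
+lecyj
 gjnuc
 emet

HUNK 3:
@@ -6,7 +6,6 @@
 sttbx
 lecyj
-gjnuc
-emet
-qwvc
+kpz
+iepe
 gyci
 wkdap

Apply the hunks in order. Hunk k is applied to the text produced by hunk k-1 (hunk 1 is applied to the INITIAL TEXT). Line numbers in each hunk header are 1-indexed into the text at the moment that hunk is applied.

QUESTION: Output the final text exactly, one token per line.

Hunk 1: at line 5 remove [iikdc] add [ypk,jaoq,gjnuc] -> 12 lines: gkr kaoxh idfd lqsh xcfr ypk jaoq gjnuc emet qwvc gyci wkdap
Hunk 2: at line 4 remove [ypk,jaoq] add [sttbx,lecyj] -> 12 lines: gkr kaoxh idfd lqsh xcfr sttbx lecyj gjnuc emet qwvc gyci wkdap
Hunk 3: at line 6 remove [gjnuc,emet,qwvc] add [kpz,iepe] -> 11 lines: gkr kaoxh idfd lqsh xcfr sttbx lecyj kpz iepe gyci wkdap

Answer: gkr
kaoxh
idfd
lqsh
xcfr
sttbx
lecyj
kpz
iepe
gyci
wkdap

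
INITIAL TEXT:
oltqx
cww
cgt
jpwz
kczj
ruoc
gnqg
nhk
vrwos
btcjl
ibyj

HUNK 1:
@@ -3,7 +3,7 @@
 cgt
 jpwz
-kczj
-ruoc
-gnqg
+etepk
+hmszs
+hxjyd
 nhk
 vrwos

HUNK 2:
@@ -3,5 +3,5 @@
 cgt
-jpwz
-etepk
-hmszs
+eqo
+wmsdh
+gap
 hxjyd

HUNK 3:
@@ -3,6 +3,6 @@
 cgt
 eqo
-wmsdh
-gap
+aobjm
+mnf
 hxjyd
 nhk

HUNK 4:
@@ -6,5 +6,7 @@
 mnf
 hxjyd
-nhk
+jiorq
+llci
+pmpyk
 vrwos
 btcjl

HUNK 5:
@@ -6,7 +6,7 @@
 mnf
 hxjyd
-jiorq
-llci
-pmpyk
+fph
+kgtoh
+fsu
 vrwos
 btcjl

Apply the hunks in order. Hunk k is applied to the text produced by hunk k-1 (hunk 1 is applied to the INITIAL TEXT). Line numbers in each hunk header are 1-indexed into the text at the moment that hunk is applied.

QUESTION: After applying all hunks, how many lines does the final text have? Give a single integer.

Answer: 13

Derivation:
Hunk 1: at line 3 remove [kczj,ruoc,gnqg] add [etepk,hmszs,hxjyd] -> 11 lines: oltqx cww cgt jpwz etepk hmszs hxjyd nhk vrwos btcjl ibyj
Hunk 2: at line 3 remove [jpwz,etepk,hmszs] add [eqo,wmsdh,gap] -> 11 lines: oltqx cww cgt eqo wmsdh gap hxjyd nhk vrwos btcjl ibyj
Hunk 3: at line 3 remove [wmsdh,gap] add [aobjm,mnf] -> 11 lines: oltqx cww cgt eqo aobjm mnf hxjyd nhk vrwos btcjl ibyj
Hunk 4: at line 6 remove [nhk] add [jiorq,llci,pmpyk] -> 13 lines: oltqx cww cgt eqo aobjm mnf hxjyd jiorq llci pmpyk vrwos btcjl ibyj
Hunk 5: at line 6 remove [jiorq,llci,pmpyk] add [fph,kgtoh,fsu] -> 13 lines: oltqx cww cgt eqo aobjm mnf hxjyd fph kgtoh fsu vrwos btcjl ibyj
Final line count: 13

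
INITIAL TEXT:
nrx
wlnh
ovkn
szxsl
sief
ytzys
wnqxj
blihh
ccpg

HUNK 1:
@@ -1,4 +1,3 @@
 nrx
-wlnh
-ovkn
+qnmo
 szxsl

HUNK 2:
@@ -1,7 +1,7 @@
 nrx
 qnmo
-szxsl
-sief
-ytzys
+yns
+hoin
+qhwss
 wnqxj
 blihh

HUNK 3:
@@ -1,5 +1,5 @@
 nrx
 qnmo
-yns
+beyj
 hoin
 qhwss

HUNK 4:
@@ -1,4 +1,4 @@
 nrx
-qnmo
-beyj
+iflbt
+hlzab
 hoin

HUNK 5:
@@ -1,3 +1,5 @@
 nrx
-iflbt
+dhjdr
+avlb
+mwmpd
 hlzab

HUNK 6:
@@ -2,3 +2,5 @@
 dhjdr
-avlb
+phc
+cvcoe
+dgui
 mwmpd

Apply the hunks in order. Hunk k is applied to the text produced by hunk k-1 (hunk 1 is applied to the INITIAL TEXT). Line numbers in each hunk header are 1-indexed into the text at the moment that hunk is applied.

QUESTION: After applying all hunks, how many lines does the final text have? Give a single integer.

Answer: 12

Derivation:
Hunk 1: at line 1 remove [wlnh,ovkn] add [qnmo] -> 8 lines: nrx qnmo szxsl sief ytzys wnqxj blihh ccpg
Hunk 2: at line 1 remove [szxsl,sief,ytzys] add [yns,hoin,qhwss] -> 8 lines: nrx qnmo yns hoin qhwss wnqxj blihh ccpg
Hunk 3: at line 1 remove [yns] add [beyj] -> 8 lines: nrx qnmo beyj hoin qhwss wnqxj blihh ccpg
Hunk 4: at line 1 remove [qnmo,beyj] add [iflbt,hlzab] -> 8 lines: nrx iflbt hlzab hoin qhwss wnqxj blihh ccpg
Hunk 5: at line 1 remove [iflbt] add [dhjdr,avlb,mwmpd] -> 10 lines: nrx dhjdr avlb mwmpd hlzab hoin qhwss wnqxj blihh ccpg
Hunk 6: at line 2 remove [avlb] add [phc,cvcoe,dgui] -> 12 lines: nrx dhjdr phc cvcoe dgui mwmpd hlzab hoin qhwss wnqxj blihh ccpg
Final line count: 12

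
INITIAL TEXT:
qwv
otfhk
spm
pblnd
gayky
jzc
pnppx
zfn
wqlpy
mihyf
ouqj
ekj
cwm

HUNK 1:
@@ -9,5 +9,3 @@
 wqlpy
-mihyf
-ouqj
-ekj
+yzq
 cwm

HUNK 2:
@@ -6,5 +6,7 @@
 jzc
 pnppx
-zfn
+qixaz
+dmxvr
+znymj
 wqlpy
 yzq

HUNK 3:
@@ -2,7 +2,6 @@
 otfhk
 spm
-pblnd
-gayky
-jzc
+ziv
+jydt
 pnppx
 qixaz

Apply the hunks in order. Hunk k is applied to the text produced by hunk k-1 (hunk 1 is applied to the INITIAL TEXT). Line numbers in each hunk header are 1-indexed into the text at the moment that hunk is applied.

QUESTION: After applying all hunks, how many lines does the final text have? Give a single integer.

Hunk 1: at line 9 remove [mihyf,ouqj,ekj] add [yzq] -> 11 lines: qwv otfhk spm pblnd gayky jzc pnppx zfn wqlpy yzq cwm
Hunk 2: at line 6 remove [zfn] add [qixaz,dmxvr,znymj] -> 13 lines: qwv otfhk spm pblnd gayky jzc pnppx qixaz dmxvr znymj wqlpy yzq cwm
Hunk 3: at line 2 remove [pblnd,gayky,jzc] add [ziv,jydt] -> 12 lines: qwv otfhk spm ziv jydt pnppx qixaz dmxvr znymj wqlpy yzq cwm
Final line count: 12

Answer: 12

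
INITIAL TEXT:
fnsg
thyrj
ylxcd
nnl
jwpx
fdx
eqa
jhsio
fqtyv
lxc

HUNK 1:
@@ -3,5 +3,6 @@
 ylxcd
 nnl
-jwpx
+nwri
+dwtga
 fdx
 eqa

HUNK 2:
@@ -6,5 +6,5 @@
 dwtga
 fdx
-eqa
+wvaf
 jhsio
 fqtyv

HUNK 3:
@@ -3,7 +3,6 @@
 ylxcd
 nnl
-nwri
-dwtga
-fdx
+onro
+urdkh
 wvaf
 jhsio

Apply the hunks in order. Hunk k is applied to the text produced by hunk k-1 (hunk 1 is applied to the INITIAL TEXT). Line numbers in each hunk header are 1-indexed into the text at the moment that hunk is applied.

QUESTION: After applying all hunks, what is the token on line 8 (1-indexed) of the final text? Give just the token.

Answer: jhsio

Derivation:
Hunk 1: at line 3 remove [jwpx] add [nwri,dwtga] -> 11 lines: fnsg thyrj ylxcd nnl nwri dwtga fdx eqa jhsio fqtyv lxc
Hunk 2: at line 6 remove [eqa] add [wvaf] -> 11 lines: fnsg thyrj ylxcd nnl nwri dwtga fdx wvaf jhsio fqtyv lxc
Hunk 3: at line 3 remove [nwri,dwtga,fdx] add [onro,urdkh] -> 10 lines: fnsg thyrj ylxcd nnl onro urdkh wvaf jhsio fqtyv lxc
Final line 8: jhsio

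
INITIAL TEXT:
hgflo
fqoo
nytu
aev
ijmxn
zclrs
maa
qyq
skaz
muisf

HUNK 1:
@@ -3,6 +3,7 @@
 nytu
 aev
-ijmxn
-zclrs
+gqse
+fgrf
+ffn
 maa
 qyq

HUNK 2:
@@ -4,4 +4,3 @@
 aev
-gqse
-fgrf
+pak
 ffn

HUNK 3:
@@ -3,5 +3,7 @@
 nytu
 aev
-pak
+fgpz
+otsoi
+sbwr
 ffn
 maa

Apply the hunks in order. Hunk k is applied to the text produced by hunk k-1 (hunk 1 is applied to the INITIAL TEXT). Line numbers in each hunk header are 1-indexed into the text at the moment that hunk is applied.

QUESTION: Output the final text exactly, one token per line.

Hunk 1: at line 3 remove [ijmxn,zclrs] add [gqse,fgrf,ffn] -> 11 lines: hgflo fqoo nytu aev gqse fgrf ffn maa qyq skaz muisf
Hunk 2: at line 4 remove [gqse,fgrf] add [pak] -> 10 lines: hgflo fqoo nytu aev pak ffn maa qyq skaz muisf
Hunk 3: at line 3 remove [pak] add [fgpz,otsoi,sbwr] -> 12 lines: hgflo fqoo nytu aev fgpz otsoi sbwr ffn maa qyq skaz muisf

Answer: hgflo
fqoo
nytu
aev
fgpz
otsoi
sbwr
ffn
maa
qyq
skaz
muisf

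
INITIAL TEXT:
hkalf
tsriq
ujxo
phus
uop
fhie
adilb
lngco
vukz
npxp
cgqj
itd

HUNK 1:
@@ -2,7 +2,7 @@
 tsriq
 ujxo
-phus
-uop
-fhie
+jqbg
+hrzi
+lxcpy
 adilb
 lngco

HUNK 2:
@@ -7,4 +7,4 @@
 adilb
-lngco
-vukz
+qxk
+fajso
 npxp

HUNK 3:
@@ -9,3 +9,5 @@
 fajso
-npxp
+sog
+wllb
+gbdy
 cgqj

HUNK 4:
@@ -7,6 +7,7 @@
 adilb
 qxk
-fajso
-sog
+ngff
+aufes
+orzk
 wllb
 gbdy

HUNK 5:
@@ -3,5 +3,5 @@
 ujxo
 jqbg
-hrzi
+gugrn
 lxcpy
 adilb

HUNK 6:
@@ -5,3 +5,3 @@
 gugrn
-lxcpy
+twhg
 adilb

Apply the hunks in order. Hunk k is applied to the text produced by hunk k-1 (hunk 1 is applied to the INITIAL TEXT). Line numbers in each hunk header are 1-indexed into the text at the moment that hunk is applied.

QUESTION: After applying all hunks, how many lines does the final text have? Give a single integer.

Answer: 15

Derivation:
Hunk 1: at line 2 remove [phus,uop,fhie] add [jqbg,hrzi,lxcpy] -> 12 lines: hkalf tsriq ujxo jqbg hrzi lxcpy adilb lngco vukz npxp cgqj itd
Hunk 2: at line 7 remove [lngco,vukz] add [qxk,fajso] -> 12 lines: hkalf tsriq ujxo jqbg hrzi lxcpy adilb qxk fajso npxp cgqj itd
Hunk 3: at line 9 remove [npxp] add [sog,wllb,gbdy] -> 14 lines: hkalf tsriq ujxo jqbg hrzi lxcpy adilb qxk fajso sog wllb gbdy cgqj itd
Hunk 4: at line 7 remove [fajso,sog] add [ngff,aufes,orzk] -> 15 lines: hkalf tsriq ujxo jqbg hrzi lxcpy adilb qxk ngff aufes orzk wllb gbdy cgqj itd
Hunk 5: at line 3 remove [hrzi] add [gugrn] -> 15 lines: hkalf tsriq ujxo jqbg gugrn lxcpy adilb qxk ngff aufes orzk wllb gbdy cgqj itd
Hunk 6: at line 5 remove [lxcpy] add [twhg] -> 15 lines: hkalf tsriq ujxo jqbg gugrn twhg adilb qxk ngff aufes orzk wllb gbdy cgqj itd
Final line count: 15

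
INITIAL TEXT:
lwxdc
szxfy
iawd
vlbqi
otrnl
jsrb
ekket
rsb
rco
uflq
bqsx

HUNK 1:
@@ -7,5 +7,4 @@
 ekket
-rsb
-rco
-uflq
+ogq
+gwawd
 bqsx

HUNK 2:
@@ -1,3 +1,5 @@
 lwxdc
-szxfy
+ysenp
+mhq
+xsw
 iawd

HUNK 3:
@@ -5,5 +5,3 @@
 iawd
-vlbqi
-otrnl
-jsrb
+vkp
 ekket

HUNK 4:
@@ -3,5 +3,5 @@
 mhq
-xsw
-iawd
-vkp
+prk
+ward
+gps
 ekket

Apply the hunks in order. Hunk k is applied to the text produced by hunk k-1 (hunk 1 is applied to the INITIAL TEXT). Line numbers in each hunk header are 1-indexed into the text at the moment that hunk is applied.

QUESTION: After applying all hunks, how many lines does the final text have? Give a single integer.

Answer: 10

Derivation:
Hunk 1: at line 7 remove [rsb,rco,uflq] add [ogq,gwawd] -> 10 lines: lwxdc szxfy iawd vlbqi otrnl jsrb ekket ogq gwawd bqsx
Hunk 2: at line 1 remove [szxfy] add [ysenp,mhq,xsw] -> 12 lines: lwxdc ysenp mhq xsw iawd vlbqi otrnl jsrb ekket ogq gwawd bqsx
Hunk 3: at line 5 remove [vlbqi,otrnl,jsrb] add [vkp] -> 10 lines: lwxdc ysenp mhq xsw iawd vkp ekket ogq gwawd bqsx
Hunk 4: at line 3 remove [xsw,iawd,vkp] add [prk,ward,gps] -> 10 lines: lwxdc ysenp mhq prk ward gps ekket ogq gwawd bqsx
Final line count: 10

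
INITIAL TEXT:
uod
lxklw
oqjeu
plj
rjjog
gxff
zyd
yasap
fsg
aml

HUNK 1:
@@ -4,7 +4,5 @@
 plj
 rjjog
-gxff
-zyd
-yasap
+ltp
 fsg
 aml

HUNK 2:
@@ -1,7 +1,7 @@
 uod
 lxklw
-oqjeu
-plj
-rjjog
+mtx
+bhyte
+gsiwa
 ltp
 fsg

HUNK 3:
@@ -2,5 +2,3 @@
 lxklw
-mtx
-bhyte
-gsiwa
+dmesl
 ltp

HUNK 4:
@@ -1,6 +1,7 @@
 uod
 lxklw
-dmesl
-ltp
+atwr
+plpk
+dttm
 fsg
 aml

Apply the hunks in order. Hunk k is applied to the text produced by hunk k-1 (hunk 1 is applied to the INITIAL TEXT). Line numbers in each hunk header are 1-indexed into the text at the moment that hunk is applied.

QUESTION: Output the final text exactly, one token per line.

Answer: uod
lxklw
atwr
plpk
dttm
fsg
aml

Derivation:
Hunk 1: at line 4 remove [gxff,zyd,yasap] add [ltp] -> 8 lines: uod lxklw oqjeu plj rjjog ltp fsg aml
Hunk 2: at line 1 remove [oqjeu,plj,rjjog] add [mtx,bhyte,gsiwa] -> 8 lines: uod lxklw mtx bhyte gsiwa ltp fsg aml
Hunk 3: at line 2 remove [mtx,bhyte,gsiwa] add [dmesl] -> 6 lines: uod lxklw dmesl ltp fsg aml
Hunk 4: at line 1 remove [dmesl,ltp] add [atwr,plpk,dttm] -> 7 lines: uod lxklw atwr plpk dttm fsg aml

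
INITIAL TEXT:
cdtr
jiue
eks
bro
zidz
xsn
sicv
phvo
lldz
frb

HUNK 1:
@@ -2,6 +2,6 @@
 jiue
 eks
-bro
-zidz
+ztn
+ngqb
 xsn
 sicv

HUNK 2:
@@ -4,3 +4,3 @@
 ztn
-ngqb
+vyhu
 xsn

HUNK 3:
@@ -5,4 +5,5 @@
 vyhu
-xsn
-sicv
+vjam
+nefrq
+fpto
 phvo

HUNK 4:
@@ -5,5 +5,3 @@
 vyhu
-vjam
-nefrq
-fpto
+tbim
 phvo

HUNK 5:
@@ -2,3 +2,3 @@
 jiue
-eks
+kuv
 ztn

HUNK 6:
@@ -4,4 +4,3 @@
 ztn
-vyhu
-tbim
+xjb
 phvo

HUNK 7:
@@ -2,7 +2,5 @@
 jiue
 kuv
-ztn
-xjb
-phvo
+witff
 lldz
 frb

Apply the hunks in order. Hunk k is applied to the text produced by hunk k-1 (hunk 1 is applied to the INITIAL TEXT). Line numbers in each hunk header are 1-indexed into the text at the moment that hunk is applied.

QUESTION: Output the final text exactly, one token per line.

Answer: cdtr
jiue
kuv
witff
lldz
frb

Derivation:
Hunk 1: at line 2 remove [bro,zidz] add [ztn,ngqb] -> 10 lines: cdtr jiue eks ztn ngqb xsn sicv phvo lldz frb
Hunk 2: at line 4 remove [ngqb] add [vyhu] -> 10 lines: cdtr jiue eks ztn vyhu xsn sicv phvo lldz frb
Hunk 3: at line 5 remove [xsn,sicv] add [vjam,nefrq,fpto] -> 11 lines: cdtr jiue eks ztn vyhu vjam nefrq fpto phvo lldz frb
Hunk 4: at line 5 remove [vjam,nefrq,fpto] add [tbim] -> 9 lines: cdtr jiue eks ztn vyhu tbim phvo lldz frb
Hunk 5: at line 2 remove [eks] add [kuv] -> 9 lines: cdtr jiue kuv ztn vyhu tbim phvo lldz frb
Hunk 6: at line 4 remove [vyhu,tbim] add [xjb] -> 8 lines: cdtr jiue kuv ztn xjb phvo lldz frb
Hunk 7: at line 2 remove [ztn,xjb,phvo] add [witff] -> 6 lines: cdtr jiue kuv witff lldz frb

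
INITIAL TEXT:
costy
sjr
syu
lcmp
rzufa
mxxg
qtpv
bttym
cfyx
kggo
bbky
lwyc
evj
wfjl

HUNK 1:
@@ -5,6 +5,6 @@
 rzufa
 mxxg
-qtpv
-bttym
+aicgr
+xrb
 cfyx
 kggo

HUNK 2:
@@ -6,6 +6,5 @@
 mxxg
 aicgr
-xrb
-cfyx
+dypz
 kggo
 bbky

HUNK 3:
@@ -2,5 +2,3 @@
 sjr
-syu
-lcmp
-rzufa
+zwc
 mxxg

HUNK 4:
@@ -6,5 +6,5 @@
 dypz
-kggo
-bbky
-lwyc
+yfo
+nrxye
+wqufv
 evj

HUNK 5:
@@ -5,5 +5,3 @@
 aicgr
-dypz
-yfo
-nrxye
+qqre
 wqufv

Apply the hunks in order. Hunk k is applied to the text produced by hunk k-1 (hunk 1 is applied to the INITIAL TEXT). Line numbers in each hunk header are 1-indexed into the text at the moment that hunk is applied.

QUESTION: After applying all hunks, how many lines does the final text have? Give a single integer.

Answer: 9

Derivation:
Hunk 1: at line 5 remove [qtpv,bttym] add [aicgr,xrb] -> 14 lines: costy sjr syu lcmp rzufa mxxg aicgr xrb cfyx kggo bbky lwyc evj wfjl
Hunk 2: at line 6 remove [xrb,cfyx] add [dypz] -> 13 lines: costy sjr syu lcmp rzufa mxxg aicgr dypz kggo bbky lwyc evj wfjl
Hunk 3: at line 2 remove [syu,lcmp,rzufa] add [zwc] -> 11 lines: costy sjr zwc mxxg aicgr dypz kggo bbky lwyc evj wfjl
Hunk 4: at line 6 remove [kggo,bbky,lwyc] add [yfo,nrxye,wqufv] -> 11 lines: costy sjr zwc mxxg aicgr dypz yfo nrxye wqufv evj wfjl
Hunk 5: at line 5 remove [dypz,yfo,nrxye] add [qqre] -> 9 lines: costy sjr zwc mxxg aicgr qqre wqufv evj wfjl
Final line count: 9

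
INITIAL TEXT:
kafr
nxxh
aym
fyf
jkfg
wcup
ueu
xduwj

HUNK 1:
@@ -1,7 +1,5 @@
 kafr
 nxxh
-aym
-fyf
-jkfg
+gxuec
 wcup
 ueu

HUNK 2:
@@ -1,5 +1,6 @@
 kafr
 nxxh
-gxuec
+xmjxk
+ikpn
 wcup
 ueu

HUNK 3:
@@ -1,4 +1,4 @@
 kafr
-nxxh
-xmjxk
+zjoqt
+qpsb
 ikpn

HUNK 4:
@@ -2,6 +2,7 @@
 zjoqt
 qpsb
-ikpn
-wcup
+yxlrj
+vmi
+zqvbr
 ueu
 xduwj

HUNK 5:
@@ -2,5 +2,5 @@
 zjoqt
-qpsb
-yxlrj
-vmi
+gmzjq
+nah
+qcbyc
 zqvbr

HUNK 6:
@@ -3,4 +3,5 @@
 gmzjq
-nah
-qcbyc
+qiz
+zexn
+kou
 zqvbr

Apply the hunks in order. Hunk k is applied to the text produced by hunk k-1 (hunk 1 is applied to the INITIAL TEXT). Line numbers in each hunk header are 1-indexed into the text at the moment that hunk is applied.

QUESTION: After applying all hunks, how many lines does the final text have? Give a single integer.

Hunk 1: at line 1 remove [aym,fyf,jkfg] add [gxuec] -> 6 lines: kafr nxxh gxuec wcup ueu xduwj
Hunk 2: at line 1 remove [gxuec] add [xmjxk,ikpn] -> 7 lines: kafr nxxh xmjxk ikpn wcup ueu xduwj
Hunk 3: at line 1 remove [nxxh,xmjxk] add [zjoqt,qpsb] -> 7 lines: kafr zjoqt qpsb ikpn wcup ueu xduwj
Hunk 4: at line 2 remove [ikpn,wcup] add [yxlrj,vmi,zqvbr] -> 8 lines: kafr zjoqt qpsb yxlrj vmi zqvbr ueu xduwj
Hunk 5: at line 2 remove [qpsb,yxlrj,vmi] add [gmzjq,nah,qcbyc] -> 8 lines: kafr zjoqt gmzjq nah qcbyc zqvbr ueu xduwj
Hunk 6: at line 3 remove [nah,qcbyc] add [qiz,zexn,kou] -> 9 lines: kafr zjoqt gmzjq qiz zexn kou zqvbr ueu xduwj
Final line count: 9

Answer: 9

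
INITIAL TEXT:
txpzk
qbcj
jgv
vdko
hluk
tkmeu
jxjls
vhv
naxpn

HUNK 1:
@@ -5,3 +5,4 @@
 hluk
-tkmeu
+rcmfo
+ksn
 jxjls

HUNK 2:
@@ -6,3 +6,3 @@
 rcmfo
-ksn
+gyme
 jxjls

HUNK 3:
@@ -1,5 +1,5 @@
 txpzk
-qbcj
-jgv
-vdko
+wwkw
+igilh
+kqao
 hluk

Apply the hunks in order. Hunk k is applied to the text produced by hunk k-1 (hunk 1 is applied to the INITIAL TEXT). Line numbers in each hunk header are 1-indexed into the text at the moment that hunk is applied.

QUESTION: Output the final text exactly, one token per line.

Answer: txpzk
wwkw
igilh
kqao
hluk
rcmfo
gyme
jxjls
vhv
naxpn

Derivation:
Hunk 1: at line 5 remove [tkmeu] add [rcmfo,ksn] -> 10 lines: txpzk qbcj jgv vdko hluk rcmfo ksn jxjls vhv naxpn
Hunk 2: at line 6 remove [ksn] add [gyme] -> 10 lines: txpzk qbcj jgv vdko hluk rcmfo gyme jxjls vhv naxpn
Hunk 3: at line 1 remove [qbcj,jgv,vdko] add [wwkw,igilh,kqao] -> 10 lines: txpzk wwkw igilh kqao hluk rcmfo gyme jxjls vhv naxpn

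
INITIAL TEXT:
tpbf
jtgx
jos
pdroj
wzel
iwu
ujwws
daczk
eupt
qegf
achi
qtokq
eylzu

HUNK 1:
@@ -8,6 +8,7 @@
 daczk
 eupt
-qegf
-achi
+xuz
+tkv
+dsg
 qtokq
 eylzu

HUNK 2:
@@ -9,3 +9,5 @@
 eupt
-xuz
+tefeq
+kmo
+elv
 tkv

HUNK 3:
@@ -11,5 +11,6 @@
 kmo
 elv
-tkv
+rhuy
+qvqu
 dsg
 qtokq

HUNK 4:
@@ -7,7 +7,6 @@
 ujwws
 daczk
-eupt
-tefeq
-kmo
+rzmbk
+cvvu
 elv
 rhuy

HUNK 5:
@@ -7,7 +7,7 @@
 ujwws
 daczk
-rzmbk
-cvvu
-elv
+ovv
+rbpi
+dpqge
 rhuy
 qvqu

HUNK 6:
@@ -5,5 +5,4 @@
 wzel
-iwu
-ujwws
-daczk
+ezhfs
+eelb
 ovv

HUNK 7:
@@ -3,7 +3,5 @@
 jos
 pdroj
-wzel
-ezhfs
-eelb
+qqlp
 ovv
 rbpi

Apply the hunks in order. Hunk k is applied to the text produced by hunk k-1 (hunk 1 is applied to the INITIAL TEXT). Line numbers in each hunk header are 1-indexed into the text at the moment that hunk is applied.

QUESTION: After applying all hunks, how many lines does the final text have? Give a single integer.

Answer: 13

Derivation:
Hunk 1: at line 8 remove [qegf,achi] add [xuz,tkv,dsg] -> 14 lines: tpbf jtgx jos pdroj wzel iwu ujwws daczk eupt xuz tkv dsg qtokq eylzu
Hunk 2: at line 9 remove [xuz] add [tefeq,kmo,elv] -> 16 lines: tpbf jtgx jos pdroj wzel iwu ujwws daczk eupt tefeq kmo elv tkv dsg qtokq eylzu
Hunk 3: at line 11 remove [tkv] add [rhuy,qvqu] -> 17 lines: tpbf jtgx jos pdroj wzel iwu ujwws daczk eupt tefeq kmo elv rhuy qvqu dsg qtokq eylzu
Hunk 4: at line 7 remove [eupt,tefeq,kmo] add [rzmbk,cvvu] -> 16 lines: tpbf jtgx jos pdroj wzel iwu ujwws daczk rzmbk cvvu elv rhuy qvqu dsg qtokq eylzu
Hunk 5: at line 7 remove [rzmbk,cvvu,elv] add [ovv,rbpi,dpqge] -> 16 lines: tpbf jtgx jos pdroj wzel iwu ujwws daczk ovv rbpi dpqge rhuy qvqu dsg qtokq eylzu
Hunk 6: at line 5 remove [iwu,ujwws,daczk] add [ezhfs,eelb] -> 15 lines: tpbf jtgx jos pdroj wzel ezhfs eelb ovv rbpi dpqge rhuy qvqu dsg qtokq eylzu
Hunk 7: at line 3 remove [wzel,ezhfs,eelb] add [qqlp] -> 13 lines: tpbf jtgx jos pdroj qqlp ovv rbpi dpqge rhuy qvqu dsg qtokq eylzu
Final line count: 13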